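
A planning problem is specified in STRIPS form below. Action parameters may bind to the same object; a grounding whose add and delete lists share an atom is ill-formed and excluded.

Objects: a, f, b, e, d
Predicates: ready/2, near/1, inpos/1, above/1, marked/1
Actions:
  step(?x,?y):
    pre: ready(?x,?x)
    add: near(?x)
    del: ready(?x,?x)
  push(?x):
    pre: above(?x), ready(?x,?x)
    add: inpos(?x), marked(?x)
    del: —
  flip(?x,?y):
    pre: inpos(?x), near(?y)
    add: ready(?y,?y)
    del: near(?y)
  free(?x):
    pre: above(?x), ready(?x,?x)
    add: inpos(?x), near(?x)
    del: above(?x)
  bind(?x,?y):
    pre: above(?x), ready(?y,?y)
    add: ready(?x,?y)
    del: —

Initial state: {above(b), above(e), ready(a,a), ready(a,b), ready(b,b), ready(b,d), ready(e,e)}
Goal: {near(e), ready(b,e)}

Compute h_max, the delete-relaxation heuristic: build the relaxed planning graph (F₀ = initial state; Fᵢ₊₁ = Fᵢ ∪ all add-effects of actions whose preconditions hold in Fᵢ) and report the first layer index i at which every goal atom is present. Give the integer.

F0 = init (7 atoms)
F1 = F0 ∪ {inpos(b), inpos(e), marked(b), marked(e), near(a), near(b), near(e), ready(b,a), ready(b,e), ready(e,a), ready(e,b)}  (18 atoms)
goal ⊆ F1  ⇒  h_max = 1

1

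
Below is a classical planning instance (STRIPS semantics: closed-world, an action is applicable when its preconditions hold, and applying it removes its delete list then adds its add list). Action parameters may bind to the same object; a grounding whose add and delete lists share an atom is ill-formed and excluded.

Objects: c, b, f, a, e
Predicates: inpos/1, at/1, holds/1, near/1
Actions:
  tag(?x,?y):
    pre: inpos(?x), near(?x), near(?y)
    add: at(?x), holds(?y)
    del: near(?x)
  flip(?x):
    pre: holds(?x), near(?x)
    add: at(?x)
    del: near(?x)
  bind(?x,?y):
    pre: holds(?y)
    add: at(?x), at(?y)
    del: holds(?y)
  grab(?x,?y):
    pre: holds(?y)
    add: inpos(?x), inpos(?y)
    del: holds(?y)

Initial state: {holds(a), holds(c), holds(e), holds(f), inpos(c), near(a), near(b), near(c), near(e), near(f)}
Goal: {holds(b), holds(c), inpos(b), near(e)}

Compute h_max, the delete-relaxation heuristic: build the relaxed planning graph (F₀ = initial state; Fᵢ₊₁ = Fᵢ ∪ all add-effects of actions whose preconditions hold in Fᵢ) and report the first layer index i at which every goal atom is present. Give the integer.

1

F0 = init (10 atoms)
F1 = F0 ∪ {at(a), at(b), at(c), at(e), at(f), holds(b), inpos(a), inpos(b), inpos(e), inpos(f)}  (20 atoms)
goal ⊆ F1  ⇒  h_max = 1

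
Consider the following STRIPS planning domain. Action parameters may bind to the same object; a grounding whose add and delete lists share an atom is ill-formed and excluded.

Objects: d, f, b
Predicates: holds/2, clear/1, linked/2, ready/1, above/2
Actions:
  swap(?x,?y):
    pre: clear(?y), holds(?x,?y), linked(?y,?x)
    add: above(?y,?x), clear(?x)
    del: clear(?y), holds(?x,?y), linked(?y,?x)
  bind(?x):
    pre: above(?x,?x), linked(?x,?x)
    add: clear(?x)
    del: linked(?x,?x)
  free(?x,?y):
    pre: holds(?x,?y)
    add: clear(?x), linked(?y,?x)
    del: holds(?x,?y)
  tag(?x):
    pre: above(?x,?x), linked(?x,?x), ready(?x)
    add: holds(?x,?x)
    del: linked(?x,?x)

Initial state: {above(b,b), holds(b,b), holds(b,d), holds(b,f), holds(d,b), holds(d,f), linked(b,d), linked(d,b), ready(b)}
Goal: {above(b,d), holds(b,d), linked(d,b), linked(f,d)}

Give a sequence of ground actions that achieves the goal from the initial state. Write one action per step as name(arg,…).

1. free(d,f)  →  {above(b,b), clear(d), holds(b,b), holds(b,d), holds(b,f), holds(d,b), linked(b,d), linked(d,b), linked(f,d), ready(b)}
2. free(b,f)  →  {above(b,b), clear(b), clear(d), holds(b,b), holds(b,d), holds(d,b), linked(b,d), linked(d,b), linked(f,b), linked(f,d), ready(b)}
3. swap(d,b)  →  {above(b,b), above(b,d), clear(d), holds(b,b), holds(b,d), linked(d,b), linked(f,b), linked(f,d), ready(b)}

free(d,f); free(b,f); swap(d,b)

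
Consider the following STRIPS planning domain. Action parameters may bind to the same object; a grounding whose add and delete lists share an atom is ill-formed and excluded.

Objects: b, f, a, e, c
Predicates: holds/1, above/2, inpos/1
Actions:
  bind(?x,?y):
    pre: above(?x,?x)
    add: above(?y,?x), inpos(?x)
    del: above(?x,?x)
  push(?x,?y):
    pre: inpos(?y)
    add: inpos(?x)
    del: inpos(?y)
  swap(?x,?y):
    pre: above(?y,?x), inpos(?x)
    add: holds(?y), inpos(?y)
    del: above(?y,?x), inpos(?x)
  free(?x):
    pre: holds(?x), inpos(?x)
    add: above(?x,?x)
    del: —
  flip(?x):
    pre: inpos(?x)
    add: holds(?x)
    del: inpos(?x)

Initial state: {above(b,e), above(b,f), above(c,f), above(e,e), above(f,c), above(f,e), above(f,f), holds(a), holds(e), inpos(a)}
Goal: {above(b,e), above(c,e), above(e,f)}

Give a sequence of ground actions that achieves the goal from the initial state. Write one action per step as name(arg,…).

bind(f,e); bind(e,c)

1. bind(f,e)  →  {above(b,e), above(b,f), above(c,f), above(e,e), above(e,f), above(f,c), above(f,e), holds(a), holds(e), inpos(a), inpos(f)}
2. bind(e,c)  →  {above(b,e), above(b,f), above(c,e), above(c,f), above(e,f), above(f,c), above(f,e), holds(a), holds(e), inpos(a), inpos(e), inpos(f)}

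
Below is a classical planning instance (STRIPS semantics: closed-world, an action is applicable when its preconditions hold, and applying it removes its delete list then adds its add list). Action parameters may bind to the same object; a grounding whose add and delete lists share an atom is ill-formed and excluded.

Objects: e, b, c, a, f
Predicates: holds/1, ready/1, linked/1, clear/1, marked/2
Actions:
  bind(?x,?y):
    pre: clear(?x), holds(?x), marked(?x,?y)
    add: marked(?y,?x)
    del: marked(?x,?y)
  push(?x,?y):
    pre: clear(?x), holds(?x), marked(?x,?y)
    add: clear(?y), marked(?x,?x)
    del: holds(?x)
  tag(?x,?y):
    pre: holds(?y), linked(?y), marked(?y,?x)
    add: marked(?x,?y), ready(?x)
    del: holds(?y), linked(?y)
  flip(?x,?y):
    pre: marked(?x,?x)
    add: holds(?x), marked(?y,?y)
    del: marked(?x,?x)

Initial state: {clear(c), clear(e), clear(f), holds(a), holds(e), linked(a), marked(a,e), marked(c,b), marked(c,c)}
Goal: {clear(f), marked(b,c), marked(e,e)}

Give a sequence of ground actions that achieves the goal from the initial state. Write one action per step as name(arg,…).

1. flip(c,e)  →  {clear(c), clear(e), clear(f), holds(a), holds(c), holds(e), linked(a), marked(a,e), marked(c,b), marked(e,e)}
2. bind(c,b)  →  {clear(c), clear(e), clear(f), holds(a), holds(c), holds(e), linked(a), marked(a,e), marked(b,c), marked(e,e)}

flip(c,e); bind(c,b)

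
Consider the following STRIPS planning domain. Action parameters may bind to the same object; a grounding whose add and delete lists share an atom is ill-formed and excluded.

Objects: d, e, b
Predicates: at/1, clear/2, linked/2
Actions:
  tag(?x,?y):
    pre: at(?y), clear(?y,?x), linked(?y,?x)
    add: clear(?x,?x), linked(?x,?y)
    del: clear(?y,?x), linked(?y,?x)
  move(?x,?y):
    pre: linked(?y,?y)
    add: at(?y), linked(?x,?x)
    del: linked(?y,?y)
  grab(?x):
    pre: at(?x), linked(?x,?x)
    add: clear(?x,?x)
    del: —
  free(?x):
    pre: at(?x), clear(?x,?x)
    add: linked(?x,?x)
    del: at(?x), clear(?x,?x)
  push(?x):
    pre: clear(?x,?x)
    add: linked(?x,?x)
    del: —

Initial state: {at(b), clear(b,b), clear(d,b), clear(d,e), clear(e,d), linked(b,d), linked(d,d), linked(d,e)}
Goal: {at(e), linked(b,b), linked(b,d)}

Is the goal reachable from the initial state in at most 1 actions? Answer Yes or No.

1. move(e,d)  →  {at(b), at(d), clear(b,b), clear(d,b), clear(d,e), clear(e,d), linked(b,d), linked(d,e), linked(e,e)}
2. move(b,e)  →  {at(b), at(d), at(e), clear(b,b), clear(d,b), clear(d,e), clear(e,d), linked(b,b), linked(b,d), linked(d,e)}
optimal plan length = 2; 2 > 1

No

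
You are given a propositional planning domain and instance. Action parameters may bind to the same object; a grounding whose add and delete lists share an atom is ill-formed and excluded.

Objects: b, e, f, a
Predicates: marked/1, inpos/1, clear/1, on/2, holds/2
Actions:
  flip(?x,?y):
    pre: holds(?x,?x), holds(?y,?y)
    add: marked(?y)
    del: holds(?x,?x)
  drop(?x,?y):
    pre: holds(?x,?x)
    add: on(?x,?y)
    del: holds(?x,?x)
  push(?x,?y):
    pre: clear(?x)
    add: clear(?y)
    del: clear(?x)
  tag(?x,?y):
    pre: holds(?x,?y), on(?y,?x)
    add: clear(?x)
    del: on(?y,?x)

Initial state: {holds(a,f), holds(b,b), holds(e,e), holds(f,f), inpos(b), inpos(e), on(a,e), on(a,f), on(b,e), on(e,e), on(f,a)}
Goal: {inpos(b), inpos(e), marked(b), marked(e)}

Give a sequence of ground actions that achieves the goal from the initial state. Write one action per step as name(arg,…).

flip(b,b); flip(e,e)

1. flip(b,b)  →  {holds(a,f), holds(e,e), holds(f,f), inpos(b), inpos(e), marked(b), on(a,e), on(a,f), on(b,e), on(e,e), on(f,a)}
2. flip(e,e)  →  {holds(a,f), holds(f,f), inpos(b), inpos(e), marked(b), marked(e), on(a,e), on(a,f), on(b,e), on(e,e), on(f,a)}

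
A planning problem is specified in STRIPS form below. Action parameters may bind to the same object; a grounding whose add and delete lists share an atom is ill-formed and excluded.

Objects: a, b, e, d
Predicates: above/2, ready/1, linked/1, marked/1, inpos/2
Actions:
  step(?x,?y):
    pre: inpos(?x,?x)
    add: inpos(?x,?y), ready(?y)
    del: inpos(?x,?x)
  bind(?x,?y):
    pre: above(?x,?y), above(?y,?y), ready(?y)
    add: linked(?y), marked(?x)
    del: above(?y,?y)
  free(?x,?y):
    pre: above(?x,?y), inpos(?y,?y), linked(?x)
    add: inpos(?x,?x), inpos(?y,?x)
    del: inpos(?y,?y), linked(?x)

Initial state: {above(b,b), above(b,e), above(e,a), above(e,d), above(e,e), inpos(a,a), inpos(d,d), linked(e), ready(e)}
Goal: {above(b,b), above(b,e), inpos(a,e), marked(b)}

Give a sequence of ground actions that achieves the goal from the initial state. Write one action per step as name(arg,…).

step(a,e); bind(b,e)

1. step(a,e)  →  {above(b,b), above(b,e), above(e,a), above(e,d), above(e,e), inpos(a,e), inpos(d,d), linked(e), ready(e)}
2. bind(b,e)  →  {above(b,b), above(b,e), above(e,a), above(e,d), inpos(a,e), inpos(d,d), linked(e), marked(b), ready(e)}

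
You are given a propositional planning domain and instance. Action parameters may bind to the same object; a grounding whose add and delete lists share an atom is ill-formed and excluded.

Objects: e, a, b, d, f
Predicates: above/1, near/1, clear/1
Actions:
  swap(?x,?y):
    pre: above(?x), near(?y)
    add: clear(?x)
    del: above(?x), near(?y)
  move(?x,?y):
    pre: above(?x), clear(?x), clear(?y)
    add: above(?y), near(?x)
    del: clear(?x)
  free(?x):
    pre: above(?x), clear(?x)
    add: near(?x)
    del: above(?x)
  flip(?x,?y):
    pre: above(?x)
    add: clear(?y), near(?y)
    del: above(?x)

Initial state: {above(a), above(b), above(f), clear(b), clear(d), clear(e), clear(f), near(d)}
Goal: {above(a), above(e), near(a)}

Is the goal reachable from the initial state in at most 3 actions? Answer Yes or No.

1. move(b,e)  →  {above(a), above(b), above(e), above(f), clear(d), clear(e), clear(f), near(b), near(d)}
2. flip(b,a)  →  {above(a), above(e), above(f), clear(a), clear(d), clear(e), clear(f), near(a), near(b), near(d)}
optimal plan length = 2; 2 ≤ 3

Yes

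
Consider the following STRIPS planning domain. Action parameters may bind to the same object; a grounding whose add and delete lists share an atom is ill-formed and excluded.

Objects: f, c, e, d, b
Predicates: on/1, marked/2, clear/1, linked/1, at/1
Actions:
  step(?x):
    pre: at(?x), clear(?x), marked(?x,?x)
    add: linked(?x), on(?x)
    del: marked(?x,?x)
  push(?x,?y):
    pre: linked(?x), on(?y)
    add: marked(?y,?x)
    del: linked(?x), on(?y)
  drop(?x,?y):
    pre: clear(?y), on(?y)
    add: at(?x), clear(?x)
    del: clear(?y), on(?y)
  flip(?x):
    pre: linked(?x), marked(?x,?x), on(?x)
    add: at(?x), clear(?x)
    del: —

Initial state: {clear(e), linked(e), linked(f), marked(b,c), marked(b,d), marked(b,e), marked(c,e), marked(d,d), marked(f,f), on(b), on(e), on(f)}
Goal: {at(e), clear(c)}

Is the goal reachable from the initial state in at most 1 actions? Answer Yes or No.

No

1. drop(c,e)  →  {at(c), clear(c), linked(e), linked(f), marked(b,c), marked(b,d), marked(b,e), marked(c,e), marked(d,d), marked(f,f), on(b), on(f)}
2. flip(f)  →  {at(c), at(f), clear(c), clear(f), linked(e), linked(f), marked(b,c), marked(b,d), marked(b,e), marked(c,e), marked(d,d), marked(f,f), on(b), on(f)}
3. drop(e,f)  →  {at(c), at(e), at(f), clear(c), clear(e), linked(e), linked(f), marked(b,c), marked(b,d), marked(b,e), marked(c,e), marked(d,d), marked(f,f), on(b)}
optimal plan length = 3; 3 > 1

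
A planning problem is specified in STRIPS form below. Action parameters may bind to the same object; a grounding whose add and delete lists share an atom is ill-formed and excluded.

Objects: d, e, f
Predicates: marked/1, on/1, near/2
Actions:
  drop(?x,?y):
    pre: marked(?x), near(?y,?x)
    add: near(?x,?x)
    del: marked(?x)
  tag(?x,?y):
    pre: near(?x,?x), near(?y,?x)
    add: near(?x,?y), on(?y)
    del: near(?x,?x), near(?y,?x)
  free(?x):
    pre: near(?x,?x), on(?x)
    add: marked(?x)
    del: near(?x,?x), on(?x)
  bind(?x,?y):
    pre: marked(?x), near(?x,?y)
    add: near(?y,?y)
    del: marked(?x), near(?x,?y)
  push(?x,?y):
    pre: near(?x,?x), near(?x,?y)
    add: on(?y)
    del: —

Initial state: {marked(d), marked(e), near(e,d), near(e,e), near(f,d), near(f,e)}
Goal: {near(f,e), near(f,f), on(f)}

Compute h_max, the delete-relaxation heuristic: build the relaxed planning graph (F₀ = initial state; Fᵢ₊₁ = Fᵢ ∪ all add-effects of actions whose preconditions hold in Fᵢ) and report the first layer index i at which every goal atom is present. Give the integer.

F0 = init (6 atoms)
F1 = F0 ∪ {near(d,d), near(e,f), on(d), on(e), on(f)}  (11 atoms)
F2 = F1 ∪ {near(d,e), near(d,f), near(f,f)}  (14 atoms)
goal ⊆ F2  ⇒  h_max = 2

2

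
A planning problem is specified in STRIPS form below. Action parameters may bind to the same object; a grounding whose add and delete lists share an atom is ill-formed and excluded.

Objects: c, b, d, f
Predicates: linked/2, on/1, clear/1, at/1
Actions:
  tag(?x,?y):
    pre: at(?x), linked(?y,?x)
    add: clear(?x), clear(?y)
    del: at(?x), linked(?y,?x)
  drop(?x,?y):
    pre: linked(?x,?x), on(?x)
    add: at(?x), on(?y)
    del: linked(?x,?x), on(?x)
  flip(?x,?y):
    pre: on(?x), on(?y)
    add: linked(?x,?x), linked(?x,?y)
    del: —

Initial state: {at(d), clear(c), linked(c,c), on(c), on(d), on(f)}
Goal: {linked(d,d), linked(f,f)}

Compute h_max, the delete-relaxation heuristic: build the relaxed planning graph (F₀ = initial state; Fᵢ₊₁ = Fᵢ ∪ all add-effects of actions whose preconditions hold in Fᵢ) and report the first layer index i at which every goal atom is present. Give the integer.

F0 = init (6 atoms)
F1 = F0 ∪ {at(c), linked(c,d), linked(c,f), linked(d,c), linked(d,d), linked(d,f), linked(f,c), linked(f,d), linked(f,f), on(b)}  (16 atoms)
goal ⊆ F1  ⇒  h_max = 1

1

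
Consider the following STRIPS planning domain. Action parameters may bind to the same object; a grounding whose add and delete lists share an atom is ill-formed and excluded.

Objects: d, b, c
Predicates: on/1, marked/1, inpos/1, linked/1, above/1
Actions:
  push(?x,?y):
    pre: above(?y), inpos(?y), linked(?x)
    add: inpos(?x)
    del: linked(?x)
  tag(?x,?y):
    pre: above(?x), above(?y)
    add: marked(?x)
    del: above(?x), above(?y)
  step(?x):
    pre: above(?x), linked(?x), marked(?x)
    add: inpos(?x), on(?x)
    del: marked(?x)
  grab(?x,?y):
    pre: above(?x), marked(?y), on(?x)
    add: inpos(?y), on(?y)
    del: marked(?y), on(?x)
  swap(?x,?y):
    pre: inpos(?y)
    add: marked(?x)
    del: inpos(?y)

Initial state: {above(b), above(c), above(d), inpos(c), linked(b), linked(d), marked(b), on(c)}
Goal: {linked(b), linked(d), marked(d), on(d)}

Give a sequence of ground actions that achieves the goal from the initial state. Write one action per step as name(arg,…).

tag(d,d); grab(c,d); swap(d,d)

1. tag(d,d)  →  {above(b), above(c), inpos(c), linked(b), linked(d), marked(b), marked(d), on(c)}
2. grab(c,d)  →  {above(b), above(c), inpos(c), inpos(d), linked(b), linked(d), marked(b), on(d)}
3. swap(d,d)  →  {above(b), above(c), inpos(c), linked(b), linked(d), marked(b), marked(d), on(d)}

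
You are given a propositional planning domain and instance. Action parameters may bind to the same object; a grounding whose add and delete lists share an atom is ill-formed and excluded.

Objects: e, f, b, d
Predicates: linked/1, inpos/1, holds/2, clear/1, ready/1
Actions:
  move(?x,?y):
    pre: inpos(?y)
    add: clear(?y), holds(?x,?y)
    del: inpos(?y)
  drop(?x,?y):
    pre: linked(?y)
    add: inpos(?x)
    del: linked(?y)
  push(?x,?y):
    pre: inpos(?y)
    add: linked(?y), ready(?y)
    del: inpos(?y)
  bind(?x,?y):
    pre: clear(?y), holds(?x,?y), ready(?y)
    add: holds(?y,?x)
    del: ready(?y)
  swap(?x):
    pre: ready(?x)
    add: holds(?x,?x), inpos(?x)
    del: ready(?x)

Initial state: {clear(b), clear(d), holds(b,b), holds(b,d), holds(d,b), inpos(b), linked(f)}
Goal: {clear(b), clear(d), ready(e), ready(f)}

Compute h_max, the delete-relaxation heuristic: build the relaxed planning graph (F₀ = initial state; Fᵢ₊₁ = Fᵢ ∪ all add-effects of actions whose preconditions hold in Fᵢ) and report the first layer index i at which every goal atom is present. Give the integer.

F0 = init (7 atoms)
F1 = F0 ∪ {holds(e,b), holds(f,b), inpos(d), inpos(e), inpos(f), linked(b), ready(b)}  (14 atoms)
F2 = F1 ∪ {clear(e), clear(f), holds(b,e), holds(b,f), holds(d,d), holds(d,e), holds(d,f), holds(e,d), holds(e,e), holds(e,f), holds(f,d), holds(f,e), holds(f,f), linked(d), linked(e), ready(d), ready(e), ready(f)}  (32 atoms)
goal ⊆ F2  ⇒  h_max = 2

2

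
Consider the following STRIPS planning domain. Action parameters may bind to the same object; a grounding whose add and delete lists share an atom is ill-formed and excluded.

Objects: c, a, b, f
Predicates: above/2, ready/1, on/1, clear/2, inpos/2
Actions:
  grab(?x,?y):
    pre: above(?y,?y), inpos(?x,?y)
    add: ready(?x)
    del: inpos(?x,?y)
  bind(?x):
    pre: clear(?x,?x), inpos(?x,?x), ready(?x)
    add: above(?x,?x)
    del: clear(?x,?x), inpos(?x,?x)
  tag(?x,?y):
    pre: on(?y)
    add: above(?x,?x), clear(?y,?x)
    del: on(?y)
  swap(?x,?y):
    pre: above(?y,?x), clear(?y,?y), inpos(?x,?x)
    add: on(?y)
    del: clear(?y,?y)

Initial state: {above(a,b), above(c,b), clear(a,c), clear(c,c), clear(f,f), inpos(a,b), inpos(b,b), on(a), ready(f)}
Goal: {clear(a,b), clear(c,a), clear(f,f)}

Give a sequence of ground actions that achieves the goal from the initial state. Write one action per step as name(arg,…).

tag(b,a); swap(b,c); tag(a,c)

1. tag(b,a)  →  {above(a,b), above(b,b), above(c,b), clear(a,b), clear(a,c), clear(c,c), clear(f,f), inpos(a,b), inpos(b,b), ready(f)}
2. swap(b,c)  →  {above(a,b), above(b,b), above(c,b), clear(a,b), clear(a,c), clear(f,f), inpos(a,b), inpos(b,b), on(c), ready(f)}
3. tag(a,c)  →  {above(a,a), above(a,b), above(b,b), above(c,b), clear(a,b), clear(a,c), clear(c,a), clear(f,f), inpos(a,b), inpos(b,b), ready(f)}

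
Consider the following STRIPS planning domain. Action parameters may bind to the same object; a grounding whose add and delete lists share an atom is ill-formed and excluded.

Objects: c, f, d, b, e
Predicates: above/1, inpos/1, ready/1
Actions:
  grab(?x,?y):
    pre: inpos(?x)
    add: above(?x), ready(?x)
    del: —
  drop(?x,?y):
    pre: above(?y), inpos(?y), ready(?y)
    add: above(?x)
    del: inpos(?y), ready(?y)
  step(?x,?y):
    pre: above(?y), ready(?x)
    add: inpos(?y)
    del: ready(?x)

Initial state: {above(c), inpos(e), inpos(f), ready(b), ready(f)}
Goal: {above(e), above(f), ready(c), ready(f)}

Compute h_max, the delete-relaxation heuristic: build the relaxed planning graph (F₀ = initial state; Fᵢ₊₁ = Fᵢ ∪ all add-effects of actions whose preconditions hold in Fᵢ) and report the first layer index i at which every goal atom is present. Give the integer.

F0 = init (5 atoms)
F1 = F0 ∪ {above(e), above(f), inpos(c), ready(e)}  (9 atoms)
F2 = F1 ∪ {above(b), above(d), ready(c)}  (12 atoms)
goal ⊆ F2  ⇒  h_max = 2

2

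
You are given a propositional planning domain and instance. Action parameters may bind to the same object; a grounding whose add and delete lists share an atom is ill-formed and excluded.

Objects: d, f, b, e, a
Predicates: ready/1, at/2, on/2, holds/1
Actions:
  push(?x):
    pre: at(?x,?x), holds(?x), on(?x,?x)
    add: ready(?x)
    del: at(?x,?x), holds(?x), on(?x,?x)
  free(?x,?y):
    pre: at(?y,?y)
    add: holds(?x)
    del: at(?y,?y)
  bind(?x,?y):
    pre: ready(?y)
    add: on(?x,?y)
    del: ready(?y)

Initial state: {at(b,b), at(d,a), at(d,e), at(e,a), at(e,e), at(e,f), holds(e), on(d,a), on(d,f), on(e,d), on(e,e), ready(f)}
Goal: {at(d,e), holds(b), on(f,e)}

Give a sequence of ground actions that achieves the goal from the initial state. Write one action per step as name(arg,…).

1. push(e)  →  {at(b,b), at(d,a), at(d,e), at(e,a), at(e,f), on(d,a), on(d,f), on(e,d), ready(e), ready(f)}
2. free(b,b)  →  {at(d,a), at(d,e), at(e,a), at(e,f), holds(b), on(d,a), on(d,f), on(e,d), ready(e), ready(f)}
3. bind(f,e)  →  {at(d,a), at(d,e), at(e,a), at(e,f), holds(b), on(d,a), on(d,f), on(e,d), on(f,e), ready(f)}

push(e); free(b,b); bind(f,e)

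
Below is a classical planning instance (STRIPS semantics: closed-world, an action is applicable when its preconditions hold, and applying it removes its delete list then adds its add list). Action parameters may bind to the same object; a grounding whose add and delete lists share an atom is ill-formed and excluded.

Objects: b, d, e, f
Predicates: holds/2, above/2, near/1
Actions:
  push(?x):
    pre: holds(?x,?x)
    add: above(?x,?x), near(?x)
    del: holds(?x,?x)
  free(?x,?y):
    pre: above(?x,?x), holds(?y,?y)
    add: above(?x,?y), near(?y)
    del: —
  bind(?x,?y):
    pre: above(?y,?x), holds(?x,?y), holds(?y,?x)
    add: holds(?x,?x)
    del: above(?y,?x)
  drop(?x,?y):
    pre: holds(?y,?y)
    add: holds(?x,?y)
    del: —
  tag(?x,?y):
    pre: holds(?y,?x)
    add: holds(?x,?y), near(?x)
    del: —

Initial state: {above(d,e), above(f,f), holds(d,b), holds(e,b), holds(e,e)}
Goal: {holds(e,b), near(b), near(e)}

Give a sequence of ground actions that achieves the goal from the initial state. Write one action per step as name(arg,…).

1. push(e)  →  {above(d,e), above(e,e), above(f,f), holds(d,b), holds(e,b), near(e)}
2. tag(b,d)  →  {above(d,e), above(e,e), above(f,f), holds(b,d), holds(d,b), holds(e,b), near(b), near(e)}

push(e); tag(b,d)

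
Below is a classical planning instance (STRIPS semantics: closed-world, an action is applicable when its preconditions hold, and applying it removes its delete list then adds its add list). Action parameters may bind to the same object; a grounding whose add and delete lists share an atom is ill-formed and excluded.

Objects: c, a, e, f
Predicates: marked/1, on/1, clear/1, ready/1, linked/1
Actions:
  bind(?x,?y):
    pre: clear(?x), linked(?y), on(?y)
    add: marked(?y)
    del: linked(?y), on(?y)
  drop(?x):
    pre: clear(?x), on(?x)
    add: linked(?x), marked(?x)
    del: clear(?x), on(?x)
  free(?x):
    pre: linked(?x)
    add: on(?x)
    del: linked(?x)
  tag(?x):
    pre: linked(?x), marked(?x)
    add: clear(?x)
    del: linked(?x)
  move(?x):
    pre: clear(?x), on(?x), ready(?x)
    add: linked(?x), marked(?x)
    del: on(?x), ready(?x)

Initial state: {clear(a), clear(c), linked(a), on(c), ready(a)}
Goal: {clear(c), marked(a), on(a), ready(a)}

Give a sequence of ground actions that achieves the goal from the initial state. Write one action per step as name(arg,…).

free(a); drop(a); free(a)

1. free(a)  →  {clear(a), clear(c), on(a), on(c), ready(a)}
2. drop(a)  →  {clear(c), linked(a), marked(a), on(c), ready(a)}
3. free(a)  →  {clear(c), marked(a), on(a), on(c), ready(a)}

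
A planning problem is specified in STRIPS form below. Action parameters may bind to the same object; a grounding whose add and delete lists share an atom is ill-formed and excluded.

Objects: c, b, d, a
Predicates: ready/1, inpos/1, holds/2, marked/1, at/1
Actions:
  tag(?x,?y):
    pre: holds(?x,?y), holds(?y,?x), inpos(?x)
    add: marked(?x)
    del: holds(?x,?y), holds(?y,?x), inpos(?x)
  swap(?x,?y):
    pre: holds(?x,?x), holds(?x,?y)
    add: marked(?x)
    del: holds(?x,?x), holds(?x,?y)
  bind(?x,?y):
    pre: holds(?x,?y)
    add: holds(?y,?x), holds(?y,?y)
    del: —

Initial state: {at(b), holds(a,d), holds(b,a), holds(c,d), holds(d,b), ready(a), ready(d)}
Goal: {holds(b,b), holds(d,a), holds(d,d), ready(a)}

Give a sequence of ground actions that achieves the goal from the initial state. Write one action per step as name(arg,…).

bind(d,b); bind(a,d)

1. bind(d,b)  →  {at(b), holds(a,d), holds(b,a), holds(b,b), holds(b,d), holds(c,d), holds(d,b), ready(a), ready(d)}
2. bind(a,d)  →  {at(b), holds(a,d), holds(b,a), holds(b,b), holds(b,d), holds(c,d), holds(d,a), holds(d,b), holds(d,d), ready(a), ready(d)}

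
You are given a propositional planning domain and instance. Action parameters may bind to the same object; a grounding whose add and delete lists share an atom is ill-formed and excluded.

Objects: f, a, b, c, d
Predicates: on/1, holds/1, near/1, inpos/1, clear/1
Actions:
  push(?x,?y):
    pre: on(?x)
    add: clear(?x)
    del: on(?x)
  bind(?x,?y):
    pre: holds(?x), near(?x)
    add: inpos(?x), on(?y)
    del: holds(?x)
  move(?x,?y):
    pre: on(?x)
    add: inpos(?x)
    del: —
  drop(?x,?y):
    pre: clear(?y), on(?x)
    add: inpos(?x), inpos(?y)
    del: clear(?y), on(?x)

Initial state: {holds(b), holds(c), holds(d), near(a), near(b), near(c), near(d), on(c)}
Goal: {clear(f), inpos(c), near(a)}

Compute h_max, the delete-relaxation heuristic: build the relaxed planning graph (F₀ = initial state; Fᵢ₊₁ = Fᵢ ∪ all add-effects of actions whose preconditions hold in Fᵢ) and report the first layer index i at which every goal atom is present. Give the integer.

F0 = init (8 atoms)
F1 = F0 ∪ {clear(c), inpos(b), inpos(c), inpos(d), on(a), on(b), on(d), on(f)}  (16 atoms)
F2 = F1 ∪ {clear(a), clear(b), clear(d), clear(f), inpos(a), inpos(f)}  (22 atoms)
goal ⊆ F2  ⇒  h_max = 2

2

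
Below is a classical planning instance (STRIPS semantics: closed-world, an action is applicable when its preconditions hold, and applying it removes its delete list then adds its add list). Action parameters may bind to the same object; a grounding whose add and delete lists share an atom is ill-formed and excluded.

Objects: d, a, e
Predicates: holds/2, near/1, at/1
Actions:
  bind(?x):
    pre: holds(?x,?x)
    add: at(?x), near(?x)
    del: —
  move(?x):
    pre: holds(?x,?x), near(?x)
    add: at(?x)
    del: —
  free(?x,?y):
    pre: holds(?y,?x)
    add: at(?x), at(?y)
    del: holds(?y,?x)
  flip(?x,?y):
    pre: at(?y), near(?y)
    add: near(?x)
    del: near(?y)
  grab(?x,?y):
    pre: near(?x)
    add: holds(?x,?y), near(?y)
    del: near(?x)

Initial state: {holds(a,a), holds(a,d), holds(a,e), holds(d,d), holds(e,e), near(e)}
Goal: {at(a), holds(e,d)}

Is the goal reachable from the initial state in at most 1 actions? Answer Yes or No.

No

1. bind(a)  →  {at(a), holds(a,a), holds(a,d), holds(a,e), holds(d,d), holds(e,e), near(a), near(e)}
2. grab(e,d)  →  {at(a), holds(a,a), holds(a,d), holds(a,e), holds(d,d), holds(e,d), holds(e,e), near(a), near(d)}
optimal plan length = 2; 2 > 1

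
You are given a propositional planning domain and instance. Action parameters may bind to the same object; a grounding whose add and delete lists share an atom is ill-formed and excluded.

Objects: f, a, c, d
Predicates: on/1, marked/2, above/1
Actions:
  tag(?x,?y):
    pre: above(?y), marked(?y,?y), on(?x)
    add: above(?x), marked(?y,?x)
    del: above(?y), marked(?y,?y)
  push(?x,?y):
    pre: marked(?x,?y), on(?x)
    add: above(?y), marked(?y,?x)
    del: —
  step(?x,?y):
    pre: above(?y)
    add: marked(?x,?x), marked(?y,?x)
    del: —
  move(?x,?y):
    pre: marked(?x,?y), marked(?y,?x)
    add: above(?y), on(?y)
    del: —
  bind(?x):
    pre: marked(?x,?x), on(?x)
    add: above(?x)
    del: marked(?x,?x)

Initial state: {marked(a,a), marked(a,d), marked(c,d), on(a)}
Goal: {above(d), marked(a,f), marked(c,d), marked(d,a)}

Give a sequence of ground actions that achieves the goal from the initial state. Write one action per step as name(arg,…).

push(a,a); push(a,d); step(f,a)

1. push(a,a)  →  {above(a), marked(a,a), marked(a,d), marked(c,d), on(a)}
2. push(a,d)  →  {above(a), above(d), marked(a,a), marked(a,d), marked(c,d), marked(d,a), on(a)}
3. step(f,a)  →  {above(a), above(d), marked(a,a), marked(a,d), marked(a,f), marked(c,d), marked(d,a), marked(f,f), on(a)}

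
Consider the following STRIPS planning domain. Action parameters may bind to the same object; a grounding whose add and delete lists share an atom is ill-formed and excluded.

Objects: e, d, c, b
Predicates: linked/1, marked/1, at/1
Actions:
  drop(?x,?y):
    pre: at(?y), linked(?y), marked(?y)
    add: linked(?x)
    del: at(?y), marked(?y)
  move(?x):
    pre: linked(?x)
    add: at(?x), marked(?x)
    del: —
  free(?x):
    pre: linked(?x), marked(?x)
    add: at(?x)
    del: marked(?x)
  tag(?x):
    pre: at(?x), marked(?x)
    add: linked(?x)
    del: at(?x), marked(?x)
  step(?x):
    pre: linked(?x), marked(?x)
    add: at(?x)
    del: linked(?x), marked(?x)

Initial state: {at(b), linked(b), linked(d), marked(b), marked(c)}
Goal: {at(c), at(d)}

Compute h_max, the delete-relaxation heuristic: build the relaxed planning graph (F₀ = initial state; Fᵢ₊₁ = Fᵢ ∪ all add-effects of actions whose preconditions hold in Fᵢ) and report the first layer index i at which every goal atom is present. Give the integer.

2

F0 = init (5 atoms)
F1 = F0 ∪ {at(d), linked(c), linked(e), marked(d)}  (9 atoms)
F2 = F1 ∪ {at(c), at(e), marked(e)}  (12 atoms)
goal ⊆ F2  ⇒  h_max = 2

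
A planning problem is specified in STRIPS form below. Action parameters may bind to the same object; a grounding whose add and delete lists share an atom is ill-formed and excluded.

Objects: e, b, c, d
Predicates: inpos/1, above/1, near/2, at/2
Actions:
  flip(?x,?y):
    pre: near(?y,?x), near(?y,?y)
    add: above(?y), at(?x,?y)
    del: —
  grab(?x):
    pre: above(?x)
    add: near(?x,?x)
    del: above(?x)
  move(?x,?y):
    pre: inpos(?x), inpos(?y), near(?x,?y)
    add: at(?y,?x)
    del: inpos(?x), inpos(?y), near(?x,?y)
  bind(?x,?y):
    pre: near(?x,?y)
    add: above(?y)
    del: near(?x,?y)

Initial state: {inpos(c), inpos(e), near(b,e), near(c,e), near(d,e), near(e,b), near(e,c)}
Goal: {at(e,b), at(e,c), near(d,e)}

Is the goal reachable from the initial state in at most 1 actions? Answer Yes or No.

1. move(c,e)  →  {at(e,c), near(b,e), near(d,e), near(e,b), near(e,c)}
2. bind(e,b)  →  {above(b), at(e,c), near(b,e), near(d,e), near(e,c)}
3. grab(b)  →  {at(e,c), near(b,b), near(b,e), near(d,e), near(e,c)}
4. flip(e,b)  →  {above(b), at(e,b), at(e,c), near(b,b), near(b,e), near(d,e), near(e,c)}
optimal plan length = 4; 4 > 1

No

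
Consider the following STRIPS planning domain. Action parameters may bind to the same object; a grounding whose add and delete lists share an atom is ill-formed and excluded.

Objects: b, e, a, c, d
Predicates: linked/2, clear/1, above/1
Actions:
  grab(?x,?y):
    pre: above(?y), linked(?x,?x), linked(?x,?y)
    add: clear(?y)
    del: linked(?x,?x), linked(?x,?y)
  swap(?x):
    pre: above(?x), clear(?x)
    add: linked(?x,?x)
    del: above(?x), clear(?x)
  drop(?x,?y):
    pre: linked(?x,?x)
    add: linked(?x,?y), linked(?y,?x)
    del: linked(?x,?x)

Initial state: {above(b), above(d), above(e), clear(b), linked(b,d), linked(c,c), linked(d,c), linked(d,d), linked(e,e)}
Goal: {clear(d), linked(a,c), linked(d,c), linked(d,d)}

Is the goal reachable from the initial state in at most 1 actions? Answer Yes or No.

1. swap(b)  →  {above(d), above(e), linked(b,b), linked(b,d), linked(c,c), linked(d,c), linked(d,d), linked(e,e)}
2. grab(b,d)  →  {above(d), above(e), clear(d), linked(c,c), linked(d,c), linked(d,d), linked(e,e)}
3. drop(c,a)  →  {above(d), above(e), clear(d), linked(a,c), linked(c,a), linked(d,c), linked(d,d), linked(e,e)}
optimal plan length = 3; 3 > 1

No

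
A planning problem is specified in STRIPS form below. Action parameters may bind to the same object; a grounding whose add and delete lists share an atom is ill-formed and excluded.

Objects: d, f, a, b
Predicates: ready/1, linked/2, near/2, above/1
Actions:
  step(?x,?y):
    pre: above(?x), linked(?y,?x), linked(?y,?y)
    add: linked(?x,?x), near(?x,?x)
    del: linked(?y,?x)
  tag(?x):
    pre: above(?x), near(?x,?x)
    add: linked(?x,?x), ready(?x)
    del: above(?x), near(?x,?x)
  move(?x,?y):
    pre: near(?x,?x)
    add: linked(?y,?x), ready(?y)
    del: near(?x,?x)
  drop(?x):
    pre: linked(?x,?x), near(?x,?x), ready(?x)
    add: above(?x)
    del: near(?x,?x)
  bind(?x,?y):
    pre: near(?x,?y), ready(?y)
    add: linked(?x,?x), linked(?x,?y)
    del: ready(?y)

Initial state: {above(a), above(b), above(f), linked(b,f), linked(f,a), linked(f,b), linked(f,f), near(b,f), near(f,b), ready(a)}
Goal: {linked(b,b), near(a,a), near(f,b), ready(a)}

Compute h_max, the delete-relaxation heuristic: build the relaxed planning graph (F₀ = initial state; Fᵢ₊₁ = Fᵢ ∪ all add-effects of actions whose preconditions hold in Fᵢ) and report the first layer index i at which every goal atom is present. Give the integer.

1

F0 = init (10 atoms)
F1 = F0 ∪ {linked(a,a), linked(b,b), near(a,a), near(b,b)}  (14 atoms)
goal ⊆ F1  ⇒  h_max = 1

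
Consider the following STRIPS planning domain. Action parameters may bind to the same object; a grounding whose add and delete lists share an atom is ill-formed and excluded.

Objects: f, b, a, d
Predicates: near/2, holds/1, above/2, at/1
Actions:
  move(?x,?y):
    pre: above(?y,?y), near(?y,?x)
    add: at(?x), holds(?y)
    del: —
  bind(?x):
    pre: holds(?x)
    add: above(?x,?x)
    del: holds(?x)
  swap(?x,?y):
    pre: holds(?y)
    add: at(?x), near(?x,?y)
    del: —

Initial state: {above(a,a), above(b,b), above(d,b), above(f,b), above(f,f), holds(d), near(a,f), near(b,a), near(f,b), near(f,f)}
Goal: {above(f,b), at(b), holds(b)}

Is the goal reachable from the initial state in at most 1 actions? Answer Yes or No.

1. move(b,f)  →  {above(a,a), above(b,b), above(d,b), above(f,b), above(f,f), at(b), holds(d), holds(f), near(a,f), near(b,a), near(f,b), near(f,f)}
2. move(a,b)  →  {above(a,a), above(b,b), above(d,b), above(f,b), above(f,f), at(a), at(b), holds(b), holds(d), holds(f), near(a,f), near(b,a), near(f,b), near(f,f)}
optimal plan length = 2; 2 > 1

No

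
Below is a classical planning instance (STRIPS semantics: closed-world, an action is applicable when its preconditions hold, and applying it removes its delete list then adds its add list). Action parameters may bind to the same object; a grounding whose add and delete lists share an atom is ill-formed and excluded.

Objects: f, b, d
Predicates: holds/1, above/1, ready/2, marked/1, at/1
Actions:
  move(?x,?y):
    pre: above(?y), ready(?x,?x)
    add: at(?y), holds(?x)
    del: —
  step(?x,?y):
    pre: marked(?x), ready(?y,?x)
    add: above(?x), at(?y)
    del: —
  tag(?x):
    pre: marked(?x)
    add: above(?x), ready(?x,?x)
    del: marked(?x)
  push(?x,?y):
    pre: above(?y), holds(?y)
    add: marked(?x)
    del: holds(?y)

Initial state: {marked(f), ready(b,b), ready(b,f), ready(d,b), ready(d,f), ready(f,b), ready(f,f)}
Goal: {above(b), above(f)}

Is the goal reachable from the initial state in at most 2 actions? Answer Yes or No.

1. step(f,f)  →  {above(f), at(f), marked(f), ready(b,b), ready(b,f), ready(d,b), ready(d,f), ready(f,b), ready(f,f)}
2. move(f,f)  →  {above(f), at(f), holds(f), marked(f), ready(b,b), ready(b,f), ready(d,b), ready(d,f), ready(f,b), ready(f,f)}
3. push(b,f)  →  {above(f), at(f), marked(b), marked(f), ready(b,b), ready(b,f), ready(d,b), ready(d,f), ready(f,b), ready(f,f)}
4. step(b,f)  →  {above(b), above(f), at(f), marked(b), marked(f), ready(b,b), ready(b,f), ready(d,b), ready(d,f), ready(f,b), ready(f,f)}
optimal plan length = 4; 4 > 2

No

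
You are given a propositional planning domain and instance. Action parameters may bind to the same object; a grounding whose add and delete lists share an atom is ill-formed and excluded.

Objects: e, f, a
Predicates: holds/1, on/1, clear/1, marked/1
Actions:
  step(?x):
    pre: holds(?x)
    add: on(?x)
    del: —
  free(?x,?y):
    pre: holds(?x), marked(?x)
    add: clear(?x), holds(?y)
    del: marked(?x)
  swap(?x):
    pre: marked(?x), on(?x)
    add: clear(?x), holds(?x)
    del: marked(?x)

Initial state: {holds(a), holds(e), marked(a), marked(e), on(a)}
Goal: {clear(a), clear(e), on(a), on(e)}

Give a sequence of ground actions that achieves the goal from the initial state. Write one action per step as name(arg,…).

step(e); free(e,e); free(a,e)

1. step(e)  →  {holds(a), holds(e), marked(a), marked(e), on(a), on(e)}
2. free(e,e)  →  {clear(e), holds(a), holds(e), marked(a), on(a), on(e)}
3. free(a,e)  →  {clear(a), clear(e), holds(a), holds(e), on(a), on(e)}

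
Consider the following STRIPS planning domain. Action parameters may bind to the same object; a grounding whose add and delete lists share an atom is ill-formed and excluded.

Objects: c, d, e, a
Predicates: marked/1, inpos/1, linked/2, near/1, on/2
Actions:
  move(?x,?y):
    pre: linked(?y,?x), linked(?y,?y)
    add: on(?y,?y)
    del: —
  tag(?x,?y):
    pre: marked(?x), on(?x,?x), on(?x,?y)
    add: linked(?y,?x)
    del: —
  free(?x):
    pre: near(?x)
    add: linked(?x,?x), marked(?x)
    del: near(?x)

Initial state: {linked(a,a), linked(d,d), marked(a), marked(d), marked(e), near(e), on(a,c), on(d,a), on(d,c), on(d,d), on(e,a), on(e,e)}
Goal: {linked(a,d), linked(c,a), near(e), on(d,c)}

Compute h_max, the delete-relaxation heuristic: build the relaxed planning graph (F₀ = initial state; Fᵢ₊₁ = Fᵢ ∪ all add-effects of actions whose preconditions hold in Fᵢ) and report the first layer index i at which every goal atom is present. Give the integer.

2

F0 = init (12 atoms)
F1 = F0 ∪ {linked(a,d), linked(a,e), linked(c,d), linked(e,e), on(a,a)}  (17 atoms)
F2 = F1 ∪ {linked(c,a)}  (18 atoms)
goal ⊆ F2  ⇒  h_max = 2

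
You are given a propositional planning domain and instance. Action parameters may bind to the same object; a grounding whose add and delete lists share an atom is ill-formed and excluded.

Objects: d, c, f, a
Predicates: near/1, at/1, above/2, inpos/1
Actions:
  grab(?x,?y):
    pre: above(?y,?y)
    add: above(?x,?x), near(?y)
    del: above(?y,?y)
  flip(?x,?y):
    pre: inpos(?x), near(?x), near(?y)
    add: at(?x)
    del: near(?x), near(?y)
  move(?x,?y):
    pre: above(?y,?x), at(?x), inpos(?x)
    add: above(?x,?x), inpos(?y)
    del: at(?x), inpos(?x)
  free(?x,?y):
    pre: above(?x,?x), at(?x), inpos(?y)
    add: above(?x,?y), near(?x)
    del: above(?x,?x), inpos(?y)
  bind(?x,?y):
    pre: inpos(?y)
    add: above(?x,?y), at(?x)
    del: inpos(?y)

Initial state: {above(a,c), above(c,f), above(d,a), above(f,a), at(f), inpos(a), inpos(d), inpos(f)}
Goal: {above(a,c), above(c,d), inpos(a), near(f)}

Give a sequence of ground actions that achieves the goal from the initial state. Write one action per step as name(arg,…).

move(f,c); grab(d,f); bind(c,d)

1. move(f,c)  →  {above(a,c), above(c,f), above(d,a), above(f,a), above(f,f), inpos(a), inpos(c), inpos(d)}
2. grab(d,f)  →  {above(a,c), above(c,f), above(d,a), above(d,d), above(f,a), inpos(a), inpos(c), inpos(d), near(f)}
3. bind(c,d)  →  {above(a,c), above(c,d), above(c,f), above(d,a), above(d,d), above(f,a), at(c), inpos(a), inpos(c), near(f)}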